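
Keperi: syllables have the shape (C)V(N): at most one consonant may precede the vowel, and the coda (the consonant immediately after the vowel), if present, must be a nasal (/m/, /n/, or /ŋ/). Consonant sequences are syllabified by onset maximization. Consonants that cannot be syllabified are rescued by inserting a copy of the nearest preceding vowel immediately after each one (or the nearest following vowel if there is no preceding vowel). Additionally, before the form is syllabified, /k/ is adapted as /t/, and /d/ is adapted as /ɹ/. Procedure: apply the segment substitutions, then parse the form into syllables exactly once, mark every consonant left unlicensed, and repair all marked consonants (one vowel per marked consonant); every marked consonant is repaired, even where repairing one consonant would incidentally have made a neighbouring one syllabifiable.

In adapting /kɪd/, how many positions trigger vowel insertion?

1

After substitution the input is /tɪɹ/.
The unsyllabifiable consonants are /ɹ/; each receives one epenthetic vowel.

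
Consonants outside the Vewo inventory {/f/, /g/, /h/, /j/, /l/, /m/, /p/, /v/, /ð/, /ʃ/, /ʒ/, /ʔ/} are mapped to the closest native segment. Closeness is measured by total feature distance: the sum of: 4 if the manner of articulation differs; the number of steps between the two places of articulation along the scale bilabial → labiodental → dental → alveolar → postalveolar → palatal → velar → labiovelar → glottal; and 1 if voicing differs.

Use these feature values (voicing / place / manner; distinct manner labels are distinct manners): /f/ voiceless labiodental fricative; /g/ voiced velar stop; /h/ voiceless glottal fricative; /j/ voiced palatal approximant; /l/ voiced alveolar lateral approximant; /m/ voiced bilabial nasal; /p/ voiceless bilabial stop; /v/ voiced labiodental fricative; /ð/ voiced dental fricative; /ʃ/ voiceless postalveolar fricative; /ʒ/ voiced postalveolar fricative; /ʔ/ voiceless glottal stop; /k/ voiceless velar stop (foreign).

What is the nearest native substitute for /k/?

/g/ is closest: same manner (stop), place distance 0 (velar→velar), voicing differs (+1); total 1. Next closest is /ʔ/ at distance 2.

g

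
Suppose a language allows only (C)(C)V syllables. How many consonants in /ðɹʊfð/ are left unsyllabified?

2

Syllabifying with onset maximization leaves /f/, /ð/ stranded (no codas are permitted; onsets may contain at most 2 consonants).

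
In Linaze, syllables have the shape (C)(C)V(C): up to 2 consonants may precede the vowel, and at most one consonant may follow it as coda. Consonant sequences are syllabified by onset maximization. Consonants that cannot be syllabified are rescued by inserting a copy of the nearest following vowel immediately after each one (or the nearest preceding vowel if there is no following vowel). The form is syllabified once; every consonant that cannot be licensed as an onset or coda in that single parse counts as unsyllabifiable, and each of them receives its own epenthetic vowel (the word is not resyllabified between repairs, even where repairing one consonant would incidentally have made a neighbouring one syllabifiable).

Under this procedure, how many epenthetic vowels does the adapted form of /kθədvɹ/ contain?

The unsyllabifiable consonants are /v/, /ɹ/; each receives one epenthetic vowel.

2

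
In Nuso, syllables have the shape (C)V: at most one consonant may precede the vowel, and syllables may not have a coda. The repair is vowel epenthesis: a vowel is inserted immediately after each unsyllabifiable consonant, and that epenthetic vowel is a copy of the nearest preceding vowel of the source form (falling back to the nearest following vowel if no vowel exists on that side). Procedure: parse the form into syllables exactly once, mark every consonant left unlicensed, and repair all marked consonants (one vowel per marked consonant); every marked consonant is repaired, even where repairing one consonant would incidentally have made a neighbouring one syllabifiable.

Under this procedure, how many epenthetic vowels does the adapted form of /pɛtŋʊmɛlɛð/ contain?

The unsyllabifiable consonants are /t/, /ð/; each receives one epenthetic vowel.

2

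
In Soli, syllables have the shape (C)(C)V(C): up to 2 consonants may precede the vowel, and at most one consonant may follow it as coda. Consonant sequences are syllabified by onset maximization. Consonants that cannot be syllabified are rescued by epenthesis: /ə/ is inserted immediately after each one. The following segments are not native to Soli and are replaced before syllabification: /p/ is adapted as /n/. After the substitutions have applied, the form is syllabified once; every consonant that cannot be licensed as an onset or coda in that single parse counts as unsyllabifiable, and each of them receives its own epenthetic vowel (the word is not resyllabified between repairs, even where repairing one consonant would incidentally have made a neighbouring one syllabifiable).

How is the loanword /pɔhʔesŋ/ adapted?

Substitution: /p/ → /n/, giving /nɔhʔesŋ/.
The consonants /ŋ/ cannot be parsed into a legal (C)(C)V(C) syllable (at most one coda consonant is licensed; onsets may contain at most 2 consonants).
Each unlicensed consonant becomes the onset of a new syllable: /ŋ/ → /ŋə/.

nɔhʔesŋə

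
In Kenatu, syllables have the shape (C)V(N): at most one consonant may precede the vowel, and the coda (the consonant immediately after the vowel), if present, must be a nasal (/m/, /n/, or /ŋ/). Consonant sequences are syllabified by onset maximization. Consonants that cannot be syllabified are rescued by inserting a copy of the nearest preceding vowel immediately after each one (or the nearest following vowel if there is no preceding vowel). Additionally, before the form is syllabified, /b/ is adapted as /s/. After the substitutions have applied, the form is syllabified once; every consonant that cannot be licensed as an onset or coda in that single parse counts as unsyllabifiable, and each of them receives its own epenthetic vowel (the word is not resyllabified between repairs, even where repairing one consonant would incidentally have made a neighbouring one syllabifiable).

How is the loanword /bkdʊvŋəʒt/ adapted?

Substitution: /b/ → /s/, giving /skdʊvŋəʒt/.
The consonants /s/, /k/, /v/, /ʒ/, /t/ cannot be parsed into a legal (C)V(N) syllable (only a nasal (/m/, /n/, or /ŋ/) is licensed in coda position; onsets are limited to one consonant).
Inserting the epenthetic vowel yields /s/ → /sʊ/, /k/ → /kʊ/, /v/ → /vʊ/, /ʒ/ → /ʒə/, /t/ → /tə/.

sʊkʊdʊvʊŋəʒətə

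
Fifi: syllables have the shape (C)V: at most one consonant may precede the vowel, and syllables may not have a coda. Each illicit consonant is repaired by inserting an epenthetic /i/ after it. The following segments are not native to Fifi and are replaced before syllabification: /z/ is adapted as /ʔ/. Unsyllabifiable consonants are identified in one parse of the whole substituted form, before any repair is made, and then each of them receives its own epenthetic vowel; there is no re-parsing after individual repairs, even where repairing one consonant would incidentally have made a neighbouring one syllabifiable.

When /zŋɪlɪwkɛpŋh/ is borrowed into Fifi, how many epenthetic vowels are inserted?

5

After substitution the input is /ʔŋɪlɪwkɛpŋh/.
The unsyllabifiable consonants are /ʔ/, /w/, /p/, /ŋ/, /h/; each receives one epenthetic vowel.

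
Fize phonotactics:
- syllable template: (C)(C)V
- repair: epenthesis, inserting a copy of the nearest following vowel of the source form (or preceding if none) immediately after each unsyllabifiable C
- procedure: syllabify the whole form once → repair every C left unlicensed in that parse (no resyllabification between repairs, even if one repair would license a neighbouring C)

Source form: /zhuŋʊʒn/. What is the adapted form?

zhuŋʊʒʊnʊ

Syllabifying with onset maximization leaves /ʒ/, /n/ stranded (no codas are permitted; onsets may contain at most 2 consonants).
Inserting the epenthetic vowel yields /ʒ/ → /ʒʊ/, /n/ → /nʊ/.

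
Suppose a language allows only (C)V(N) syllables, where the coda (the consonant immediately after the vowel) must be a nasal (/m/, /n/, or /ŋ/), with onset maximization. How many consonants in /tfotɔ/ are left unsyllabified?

Syllabifying with onset maximization leaves /t/ stranded (only a nasal (/m/, /n/, or /ŋ/) is licensed in coda position; onsets are limited to one consonant).

1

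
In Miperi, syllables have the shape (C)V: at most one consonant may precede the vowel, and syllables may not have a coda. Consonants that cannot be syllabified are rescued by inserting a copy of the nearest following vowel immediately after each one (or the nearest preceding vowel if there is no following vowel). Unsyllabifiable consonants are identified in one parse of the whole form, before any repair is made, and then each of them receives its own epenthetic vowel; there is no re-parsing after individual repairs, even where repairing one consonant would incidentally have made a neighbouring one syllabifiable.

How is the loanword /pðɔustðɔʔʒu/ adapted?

The consonants /p/, /s/, /t/, /ʔ/ cannot be parsed into a legal (C)V syllable (no codas are permitted; onsets are limited to one consonant).
Inserting the epenthetic vowel yields /p/ → /pɔ/, /s/ → /sɔ/, /t/ → /tɔ/, /ʔ/ → /ʔu/.

pɔðɔusɔtɔðɔʔuʒu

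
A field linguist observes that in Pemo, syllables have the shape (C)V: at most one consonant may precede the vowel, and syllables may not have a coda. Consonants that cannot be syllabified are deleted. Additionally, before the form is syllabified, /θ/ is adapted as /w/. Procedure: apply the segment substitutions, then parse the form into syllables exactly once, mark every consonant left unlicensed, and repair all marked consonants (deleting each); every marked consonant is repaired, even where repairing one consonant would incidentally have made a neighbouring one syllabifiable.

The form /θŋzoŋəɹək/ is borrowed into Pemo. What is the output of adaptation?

Substitution: /θ/ → /w/, giving /wŋzoŋəɹək/.
The consonants /w/, /ŋ/, /k/ cannot be parsed into a legal (C)V syllable (no codas are permitted; onsets are limited to one consonant).
Deletion applies to /w/, /ŋ/, /k/.

zoŋəɹə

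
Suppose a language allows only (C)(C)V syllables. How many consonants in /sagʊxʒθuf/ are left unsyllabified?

2

Syllabifying with onset maximization leaves /x/, /f/ stranded (no codas are permitted; onsets may contain at most 2 consonants).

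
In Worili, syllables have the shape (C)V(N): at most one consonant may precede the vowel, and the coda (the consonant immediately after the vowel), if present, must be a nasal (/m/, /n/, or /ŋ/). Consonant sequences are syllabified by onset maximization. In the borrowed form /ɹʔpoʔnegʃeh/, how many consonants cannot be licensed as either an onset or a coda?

5

The consonants /ɹ/, /ʔ/, /ʔ/, /g/, /h/ cannot be parsed into a legal (C)V(N) syllable (only a nasal (/m/, /n/, or /ŋ/) is licensed in coda position; onsets are limited to one consonant).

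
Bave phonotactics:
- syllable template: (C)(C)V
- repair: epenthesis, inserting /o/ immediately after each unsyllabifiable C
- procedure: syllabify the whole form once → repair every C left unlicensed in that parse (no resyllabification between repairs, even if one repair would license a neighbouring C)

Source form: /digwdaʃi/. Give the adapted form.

digowdaʃi

The consonants /g/ cannot be parsed into a legal (C)(C)V syllable (no codas are permitted; onsets may contain at most 2 consonants).
Inserting the epenthetic vowel yields /g/ → /go/.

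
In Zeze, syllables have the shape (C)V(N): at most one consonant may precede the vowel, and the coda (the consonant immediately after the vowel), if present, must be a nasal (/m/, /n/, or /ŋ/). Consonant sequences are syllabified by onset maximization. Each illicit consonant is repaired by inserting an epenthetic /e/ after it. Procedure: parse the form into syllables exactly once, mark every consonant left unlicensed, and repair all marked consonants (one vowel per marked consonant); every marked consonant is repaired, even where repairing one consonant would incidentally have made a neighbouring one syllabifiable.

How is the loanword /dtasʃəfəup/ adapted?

detaseʃəfəupe

Syllabifying with onset maximization leaves /d/, /s/, /p/ stranded (only a nasal (/m/, /n/, or /ŋ/) is licensed in coda position; onsets are limited to one consonant).
Epenthesis after each stranded consonant: /d/ → /de/, /s/ → /se/, /p/ → /pe/.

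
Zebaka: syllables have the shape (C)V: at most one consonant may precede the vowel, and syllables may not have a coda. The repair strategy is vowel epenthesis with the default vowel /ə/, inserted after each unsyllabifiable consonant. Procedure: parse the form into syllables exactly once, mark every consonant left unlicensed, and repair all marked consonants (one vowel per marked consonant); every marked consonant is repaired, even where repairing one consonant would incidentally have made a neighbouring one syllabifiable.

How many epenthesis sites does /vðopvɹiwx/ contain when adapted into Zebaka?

The unsyllabifiable consonants are /v/, /p/, /v/, /w/, /x/; each receives one epenthetic vowel.

5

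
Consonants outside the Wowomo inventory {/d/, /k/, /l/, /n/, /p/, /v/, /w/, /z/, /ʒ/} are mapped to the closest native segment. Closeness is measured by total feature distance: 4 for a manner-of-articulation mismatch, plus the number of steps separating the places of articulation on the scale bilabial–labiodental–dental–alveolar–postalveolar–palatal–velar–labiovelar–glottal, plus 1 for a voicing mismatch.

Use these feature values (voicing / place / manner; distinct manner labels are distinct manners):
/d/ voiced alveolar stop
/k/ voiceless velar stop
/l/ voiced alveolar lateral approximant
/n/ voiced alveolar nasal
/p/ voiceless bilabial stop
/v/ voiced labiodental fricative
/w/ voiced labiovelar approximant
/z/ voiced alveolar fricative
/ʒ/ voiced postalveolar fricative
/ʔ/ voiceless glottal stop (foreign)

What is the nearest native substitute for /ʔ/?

/k/ is closest: same manner (stop), place distance 2 (glottal→velar), same voicing; total 2. Next closest is /d/ at distance 6.

k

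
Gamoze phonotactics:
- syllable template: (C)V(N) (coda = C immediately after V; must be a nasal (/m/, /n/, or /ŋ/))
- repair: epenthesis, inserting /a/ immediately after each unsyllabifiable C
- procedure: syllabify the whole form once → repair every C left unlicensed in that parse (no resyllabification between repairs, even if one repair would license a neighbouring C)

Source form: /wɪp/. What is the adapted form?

Under (C)V(N), the unsyllabifiable consonants are /p/ (only a nasal (/m/, /n/, or /ŋ/) is licensed in coda position; onsets are limited to one consonant).
Epenthesis after each stranded consonant: /p/ → /pa/.

wɪpa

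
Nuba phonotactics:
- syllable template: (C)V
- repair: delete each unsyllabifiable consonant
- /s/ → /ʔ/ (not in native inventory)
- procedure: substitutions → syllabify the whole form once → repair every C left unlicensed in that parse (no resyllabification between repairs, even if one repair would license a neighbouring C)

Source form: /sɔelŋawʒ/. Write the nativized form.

Substitution: /s/ → /ʔ/, giving /ʔɔelŋawʒ/.
Syllabifying with onset maximization leaves /l/, /w/, /ʒ/ stranded (no codas are permitted; onsets are limited to one consonant).
Each unlicensed consonant is deleted: /l/, /w/, /ʒ/.

ʔɔeŋa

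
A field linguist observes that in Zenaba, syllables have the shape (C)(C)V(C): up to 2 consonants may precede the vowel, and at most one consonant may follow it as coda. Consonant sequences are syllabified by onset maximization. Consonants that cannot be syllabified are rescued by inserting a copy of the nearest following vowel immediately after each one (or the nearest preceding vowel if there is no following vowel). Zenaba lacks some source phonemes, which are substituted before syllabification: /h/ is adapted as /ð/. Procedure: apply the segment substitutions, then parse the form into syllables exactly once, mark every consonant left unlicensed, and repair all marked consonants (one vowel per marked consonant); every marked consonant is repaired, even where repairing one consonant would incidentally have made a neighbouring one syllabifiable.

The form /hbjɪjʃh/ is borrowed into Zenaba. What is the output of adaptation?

Substitution: /h/ → /ð/, giving /ðbjɪjʃð/.
Syllabifying with onset maximization leaves /ð/, /ʃ/, /ð/ stranded (at most one coda consonant is licensed; onsets may contain at most 2 consonants).
Inserting the epenthetic vowel yields /ð/ → /ðɪ/, /ʃ/ → /ʃɪ/, /ð/ → /ðɪ/.

ðɪbjɪjʃɪðɪ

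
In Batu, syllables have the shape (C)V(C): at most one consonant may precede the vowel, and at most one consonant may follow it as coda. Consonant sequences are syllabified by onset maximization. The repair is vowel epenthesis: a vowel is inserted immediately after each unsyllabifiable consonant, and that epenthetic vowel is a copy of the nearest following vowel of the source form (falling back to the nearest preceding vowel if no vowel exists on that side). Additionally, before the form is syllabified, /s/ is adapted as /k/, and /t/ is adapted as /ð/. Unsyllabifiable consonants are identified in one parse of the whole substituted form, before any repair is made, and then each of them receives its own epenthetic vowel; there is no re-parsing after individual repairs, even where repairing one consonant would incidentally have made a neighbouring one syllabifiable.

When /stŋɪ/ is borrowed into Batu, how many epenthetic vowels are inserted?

2

After substitution the input is /kðŋɪ/.
The unsyllabifiable consonants are /k/, /ð/; each receives one epenthetic vowel.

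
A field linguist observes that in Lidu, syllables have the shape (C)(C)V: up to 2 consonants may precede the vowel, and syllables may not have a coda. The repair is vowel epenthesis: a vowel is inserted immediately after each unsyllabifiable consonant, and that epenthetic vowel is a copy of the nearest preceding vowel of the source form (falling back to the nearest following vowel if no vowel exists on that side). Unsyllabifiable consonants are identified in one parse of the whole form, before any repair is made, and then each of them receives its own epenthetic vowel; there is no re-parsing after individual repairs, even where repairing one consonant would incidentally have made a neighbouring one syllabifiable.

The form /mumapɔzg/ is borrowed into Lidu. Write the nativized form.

Under (C)(C)V, the unsyllabifiable consonants are /z/, /g/ (no codas are permitted; onsets may contain at most 2 consonants).
Inserting the epenthetic vowel yields /z/ → /zɔ/, /g/ → /gɔ/.

mumapɔzɔgɔ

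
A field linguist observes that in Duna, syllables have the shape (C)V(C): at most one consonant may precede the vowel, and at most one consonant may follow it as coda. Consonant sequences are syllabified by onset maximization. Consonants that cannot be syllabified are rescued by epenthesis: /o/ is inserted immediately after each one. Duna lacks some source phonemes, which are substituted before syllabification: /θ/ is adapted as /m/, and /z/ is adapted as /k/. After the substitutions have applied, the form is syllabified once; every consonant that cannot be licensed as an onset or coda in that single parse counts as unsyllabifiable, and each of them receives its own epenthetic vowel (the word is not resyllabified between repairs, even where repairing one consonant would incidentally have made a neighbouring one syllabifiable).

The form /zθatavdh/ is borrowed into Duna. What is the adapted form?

komatavdoho

Substitution: /z/ → /k/, /θ/ → /m/, giving /kmatavdh/.
Under (C)V(C), the unsyllabifiable consonants are /k/, /d/, /h/ (at most one coda consonant is licensed; onsets are limited to one consonant).
Epenthesis after each stranded consonant: /k/ → /ko/, /d/ → /do/, /h/ → /ho/.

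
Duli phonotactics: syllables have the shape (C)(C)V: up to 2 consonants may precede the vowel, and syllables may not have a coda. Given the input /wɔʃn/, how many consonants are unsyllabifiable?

2

Syllabifying with onset maximization leaves /ʃ/, /n/ stranded (no codas are permitted; onsets may contain at most 2 consonants).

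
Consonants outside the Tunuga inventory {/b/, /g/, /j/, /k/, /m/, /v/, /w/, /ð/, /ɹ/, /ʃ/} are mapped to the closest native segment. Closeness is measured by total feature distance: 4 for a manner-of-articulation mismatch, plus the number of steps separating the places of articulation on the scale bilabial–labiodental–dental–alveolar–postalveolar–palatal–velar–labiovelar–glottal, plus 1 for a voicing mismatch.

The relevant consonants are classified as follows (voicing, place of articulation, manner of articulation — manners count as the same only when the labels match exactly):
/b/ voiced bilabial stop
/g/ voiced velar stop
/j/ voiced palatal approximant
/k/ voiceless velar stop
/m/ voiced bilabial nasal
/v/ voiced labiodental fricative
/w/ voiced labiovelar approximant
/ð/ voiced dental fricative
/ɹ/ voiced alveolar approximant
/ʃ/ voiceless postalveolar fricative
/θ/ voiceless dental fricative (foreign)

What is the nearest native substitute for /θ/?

ð

/ð/ is closest: same manner (fricative), place distance 0 (dental→dental), voicing differs (+1); total 1. Next closest is /v/ at distance 2.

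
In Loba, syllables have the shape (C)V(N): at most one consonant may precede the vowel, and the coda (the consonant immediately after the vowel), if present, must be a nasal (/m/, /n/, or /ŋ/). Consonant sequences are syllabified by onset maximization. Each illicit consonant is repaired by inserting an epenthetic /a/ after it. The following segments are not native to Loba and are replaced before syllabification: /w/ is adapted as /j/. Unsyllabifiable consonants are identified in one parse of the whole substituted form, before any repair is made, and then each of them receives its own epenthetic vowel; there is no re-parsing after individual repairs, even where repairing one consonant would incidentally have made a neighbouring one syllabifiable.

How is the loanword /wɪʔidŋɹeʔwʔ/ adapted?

Substitution: /w/ → /j/, giving /jɪʔidŋɹeʔjʔ/.
Syllabifying with onset maximization leaves /d/, /ŋ/, /ʔ/, /j/, /ʔ/ stranded (only a nasal (/m/, /n/, or /ŋ/) is licensed in coda position; onsets are limited to one consonant).
Inserting the epenthetic vowel yields /d/ → /da/, /ŋ/ → /ŋa/, /ʔ/ → /ʔa/, /j/ → /ja/, /ʔ/ → /ʔa/.

jɪʔidaŋaɹeʔajaʔa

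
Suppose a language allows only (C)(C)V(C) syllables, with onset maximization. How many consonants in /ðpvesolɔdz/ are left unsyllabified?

The consonants /ð/, /z/ cannot be parsed into a legal (C)(C)V(C) syllable (at most one coda consonant is licensed; onsets may contain at most 2 consonants).

2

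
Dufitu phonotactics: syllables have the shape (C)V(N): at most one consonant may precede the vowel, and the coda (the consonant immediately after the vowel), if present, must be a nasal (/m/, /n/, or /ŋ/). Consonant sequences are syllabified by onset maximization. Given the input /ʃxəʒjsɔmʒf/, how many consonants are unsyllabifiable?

5

Under (C)V(N), the unsyllabifiable consonants are /ʃ/, /ʒ/, /j/, /ʒ/, /f/ (only a nasal (/m/, /n/, or /ŋ/) is licensed in coda position; onsets are limited to one consonant).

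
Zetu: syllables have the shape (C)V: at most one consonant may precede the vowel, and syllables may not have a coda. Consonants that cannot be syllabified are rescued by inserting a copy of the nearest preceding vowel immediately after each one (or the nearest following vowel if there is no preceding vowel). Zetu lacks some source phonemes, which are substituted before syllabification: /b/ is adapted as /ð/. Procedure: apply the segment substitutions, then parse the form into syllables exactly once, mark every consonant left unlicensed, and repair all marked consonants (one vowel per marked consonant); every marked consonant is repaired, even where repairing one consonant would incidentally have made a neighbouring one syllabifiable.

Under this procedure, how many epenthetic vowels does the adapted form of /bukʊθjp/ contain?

3

After substitution the input is /ðukʊθjp/.
The unsyllabifiable consonants are /θ/, /j/, /p/; each receives one epenthetic vowel.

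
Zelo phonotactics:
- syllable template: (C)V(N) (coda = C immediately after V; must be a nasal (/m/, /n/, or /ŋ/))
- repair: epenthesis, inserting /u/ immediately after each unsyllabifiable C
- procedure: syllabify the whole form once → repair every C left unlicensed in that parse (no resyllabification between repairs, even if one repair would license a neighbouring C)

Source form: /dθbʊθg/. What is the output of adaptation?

duθubʊθugu

The consonants /d/, /θ/, /θ/, /g/ cannot be parsed into a legal (C)V(N) syllable (only a nasal (/m/, /n/, or /ŋ/) is licensed in coda position; onsets are limited to one consonant).
Inserting the epenthetic vowel yields /d/ → /du/, /θ/ → /θu/, /θ/ → /θu/, /g/ → /gu/.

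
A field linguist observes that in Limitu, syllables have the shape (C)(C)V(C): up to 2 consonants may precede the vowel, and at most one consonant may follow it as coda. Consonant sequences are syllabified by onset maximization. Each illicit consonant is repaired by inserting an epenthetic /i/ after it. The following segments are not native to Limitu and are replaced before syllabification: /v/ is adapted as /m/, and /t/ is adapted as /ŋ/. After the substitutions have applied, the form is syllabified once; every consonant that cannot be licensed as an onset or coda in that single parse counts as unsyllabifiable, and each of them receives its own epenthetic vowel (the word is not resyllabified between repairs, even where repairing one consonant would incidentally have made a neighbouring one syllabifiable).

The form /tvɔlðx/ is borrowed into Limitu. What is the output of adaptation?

Substitution: /t/ → /ŋ/, /v/ → /m/, giving /ŋmɔlðx/.
Under (C)(C)V(C), the unsyllabifiable consonants are /ð/, /x/ (at most one coda consonant is licensed; onsets may contain at most 2 consonants).
Inserting the epenthetic vowel yields /ð/ → /ði/, /x/ → /xi/.

ŋmɔlðixi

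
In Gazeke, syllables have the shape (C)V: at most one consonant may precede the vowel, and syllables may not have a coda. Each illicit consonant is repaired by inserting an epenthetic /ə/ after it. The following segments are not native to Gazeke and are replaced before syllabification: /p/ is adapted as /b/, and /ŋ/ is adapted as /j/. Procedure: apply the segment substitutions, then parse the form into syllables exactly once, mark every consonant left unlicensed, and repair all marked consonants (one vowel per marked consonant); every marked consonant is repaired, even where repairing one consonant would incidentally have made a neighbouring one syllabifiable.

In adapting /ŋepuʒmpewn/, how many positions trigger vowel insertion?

4

After substitution the input is /jebuʒmbewn/.
The unsyllabifiable consonants are /ʒ/, /m/, /w/, /n/; each receives one epenthetic vowel.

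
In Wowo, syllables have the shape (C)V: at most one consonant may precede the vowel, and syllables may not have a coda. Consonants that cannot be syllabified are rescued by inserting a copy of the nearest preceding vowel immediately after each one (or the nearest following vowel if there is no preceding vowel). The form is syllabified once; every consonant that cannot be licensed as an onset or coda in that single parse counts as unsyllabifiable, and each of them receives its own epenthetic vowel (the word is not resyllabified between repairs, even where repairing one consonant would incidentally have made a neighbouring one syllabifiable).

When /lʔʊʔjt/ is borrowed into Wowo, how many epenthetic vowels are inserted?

4

The unsyllabifiable consonants are /l/, /ʔ/, /j/, /t/; each receives one epenthetic vowel.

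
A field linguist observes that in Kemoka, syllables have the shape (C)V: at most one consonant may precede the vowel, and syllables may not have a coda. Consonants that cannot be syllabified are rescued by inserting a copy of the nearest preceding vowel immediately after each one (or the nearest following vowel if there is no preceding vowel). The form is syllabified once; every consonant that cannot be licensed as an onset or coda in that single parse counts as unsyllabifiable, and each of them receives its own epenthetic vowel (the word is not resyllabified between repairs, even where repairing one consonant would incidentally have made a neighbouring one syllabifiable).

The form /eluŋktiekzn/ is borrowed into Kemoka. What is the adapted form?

Syllabifying with onset maximization leaves /ŋ/, /k/, /k/, /z/, /n/ stranded (no codas are permitted; onsets are limited to one consonant).
Each unlicensed consonant becomes the onset of a new syllable: /ŋ/ → /ŋu/, /k/ → /ku/, /k/ → /ke/, /z/ → /ze/, /n/ → /ne/.

eluŋukutiekezene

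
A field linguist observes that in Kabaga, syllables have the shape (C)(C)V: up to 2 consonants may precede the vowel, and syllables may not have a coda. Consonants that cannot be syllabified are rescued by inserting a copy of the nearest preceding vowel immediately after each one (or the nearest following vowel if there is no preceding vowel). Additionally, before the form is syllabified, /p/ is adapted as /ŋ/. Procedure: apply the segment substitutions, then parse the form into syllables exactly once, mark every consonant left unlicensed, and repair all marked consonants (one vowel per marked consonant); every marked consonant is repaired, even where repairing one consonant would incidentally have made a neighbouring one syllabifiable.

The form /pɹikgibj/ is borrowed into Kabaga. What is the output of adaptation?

ŋɹikgibiji

Substitution: /p/ → /ŋ/, giving /ŋɹikgibj/.
The consonants /b/, /j/ cannot be parsed into a legal (C)(C)V syllable (no codas are permitted; onsets may contain at most 2 consonants).
Epenthesis after each stranded consonant: /b/ → /bi/, /j/ → /ji/.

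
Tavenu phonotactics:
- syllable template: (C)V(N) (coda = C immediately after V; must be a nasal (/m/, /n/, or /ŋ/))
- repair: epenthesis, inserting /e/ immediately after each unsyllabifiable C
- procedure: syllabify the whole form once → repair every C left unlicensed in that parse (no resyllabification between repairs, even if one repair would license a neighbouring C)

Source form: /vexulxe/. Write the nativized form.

vexulexe

Under (C)V(N), the unsyllabifiable consonants are /l/ (only a nasal (/m/, /n/, or /ŋ/) is licensed in coda position; onsets are limited to one consonant).
Each unlicensed consonant becomes the onset of a new syllable: /l/ → /le/.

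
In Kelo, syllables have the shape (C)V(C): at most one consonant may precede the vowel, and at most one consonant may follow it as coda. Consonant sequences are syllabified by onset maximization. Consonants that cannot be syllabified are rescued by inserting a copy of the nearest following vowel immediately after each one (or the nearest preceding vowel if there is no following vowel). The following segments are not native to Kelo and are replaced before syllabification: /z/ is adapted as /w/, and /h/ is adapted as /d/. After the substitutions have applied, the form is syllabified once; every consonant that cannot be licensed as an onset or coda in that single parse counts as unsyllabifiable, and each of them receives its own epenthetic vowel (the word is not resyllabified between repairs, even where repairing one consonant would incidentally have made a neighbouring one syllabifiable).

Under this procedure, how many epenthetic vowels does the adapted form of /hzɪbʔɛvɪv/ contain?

After substitution the input is /dwɪbʔɛvɪv/.
The unsyllabifiable consonants are /d/; each receives one epenthetic vowel.

1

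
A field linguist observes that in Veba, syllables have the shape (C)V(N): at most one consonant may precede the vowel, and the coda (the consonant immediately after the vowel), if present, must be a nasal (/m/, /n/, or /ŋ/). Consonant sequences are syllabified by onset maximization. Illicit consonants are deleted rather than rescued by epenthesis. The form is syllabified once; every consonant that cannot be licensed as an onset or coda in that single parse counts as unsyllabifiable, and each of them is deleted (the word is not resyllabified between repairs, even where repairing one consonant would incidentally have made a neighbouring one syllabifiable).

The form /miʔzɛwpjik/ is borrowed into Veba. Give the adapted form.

mizɛji

Syllabifying with onset maximization leaves /ʔ/, /w/, /p/, /k/ stranded (only a nasal (/m/, /n/, or /ŋ/) is licensed in coda position; onsets are limited to one consonant).
Deleting the stranded consonants removes /ʔ/, /w/, /p/, /k/.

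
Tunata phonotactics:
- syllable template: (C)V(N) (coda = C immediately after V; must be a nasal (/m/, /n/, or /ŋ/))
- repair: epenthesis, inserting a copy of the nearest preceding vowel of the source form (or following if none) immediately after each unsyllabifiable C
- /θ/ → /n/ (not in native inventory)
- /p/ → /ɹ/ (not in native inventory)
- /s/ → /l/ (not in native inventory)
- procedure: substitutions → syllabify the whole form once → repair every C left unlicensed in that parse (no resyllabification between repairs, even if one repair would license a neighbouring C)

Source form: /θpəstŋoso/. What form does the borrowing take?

Substitution: /θ/ → /n/, /p/ → /ɹ/, /s/ → /l/, giving /nɹəltŋolo/.
The consonants /n/, /l/, /t/ cannot be parsed into a legal (C)V(N) syllable (only a nasal (/m/, /n/, or /ŋ/) is licensed in coda position; onsets are limited to one consonant).
Epenthesis after each stranded consonant: /n/ → /nə/, /l/ → /lə/, /t/ → /tə/.

nəɹələtəŋolo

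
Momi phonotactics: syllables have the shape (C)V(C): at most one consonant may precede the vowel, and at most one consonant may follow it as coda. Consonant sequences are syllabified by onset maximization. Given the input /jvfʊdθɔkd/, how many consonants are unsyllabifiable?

3

Under (C)V(C), the unsyllabifiable consonants are /j/, /v/, /d/ (at most one coda consonant is licensed; onsets are limited to one consonant).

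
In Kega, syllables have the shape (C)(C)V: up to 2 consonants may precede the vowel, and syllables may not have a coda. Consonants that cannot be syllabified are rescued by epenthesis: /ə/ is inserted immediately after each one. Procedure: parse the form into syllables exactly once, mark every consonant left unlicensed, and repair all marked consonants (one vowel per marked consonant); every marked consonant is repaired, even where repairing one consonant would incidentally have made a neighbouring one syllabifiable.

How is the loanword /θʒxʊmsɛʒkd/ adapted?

θəʒxʊmsɛʒəkədə

The consonants /θ/, /ʒ/, /k/, /d/ cannot be parsed into a legal (C)(C)V syllable (no codas are permitted; onsets may contain at most 2 consonants).
Each unlicensed consonant becomes the onset of a new syllable: /θ/ → /θə/, /ʒ/ → /ʒə/, /k/ → /kə/, /d/ → /də/.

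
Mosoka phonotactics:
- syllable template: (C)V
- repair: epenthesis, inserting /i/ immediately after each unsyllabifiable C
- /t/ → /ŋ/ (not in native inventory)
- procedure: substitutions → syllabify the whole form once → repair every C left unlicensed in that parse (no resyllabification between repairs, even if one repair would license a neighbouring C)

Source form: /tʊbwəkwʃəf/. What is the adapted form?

ŋʊbiwəkiwiʃəfi

Substitution: /t/ → /ŋ/, giving /ŋʊbwəkwʃəf/.
Under (C)V, the unsyllabifiable consonants are /b/, /k/, /w/, /f/ (no codas are permitted; onsets are limited to one consonant).
Each unlicensed consonant becomes the onset of a new syllable: /b/ → /bi/, /k/ → /ki/, /w/ → /wi/, /f/ → /fi/.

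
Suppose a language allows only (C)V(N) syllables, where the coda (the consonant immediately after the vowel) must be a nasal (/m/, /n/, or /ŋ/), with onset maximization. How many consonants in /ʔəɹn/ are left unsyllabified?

Syllabifying with onset maximization leaves /ɹ/, /n/ stranded (only a nasal (/m/, /n/, or /ŋ/) is licensed in coda position; onsets are limited to one consonant).

2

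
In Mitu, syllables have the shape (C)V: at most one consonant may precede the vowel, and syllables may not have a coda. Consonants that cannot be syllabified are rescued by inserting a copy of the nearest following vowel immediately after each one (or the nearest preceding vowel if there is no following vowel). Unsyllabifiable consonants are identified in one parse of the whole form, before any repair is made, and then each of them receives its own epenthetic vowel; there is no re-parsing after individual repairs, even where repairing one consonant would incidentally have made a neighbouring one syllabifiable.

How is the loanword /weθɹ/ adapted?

The consonants /θ/, /ɹ/ cannot be parsed into a legal (C)V syllable (no codas are permitted; onsets are limited to one consonant).
Each unlicensed consonant becomes the onset of a new syllable: /θ/ → /θe/, /ɹ/ → /ɹe/.

weθeɹe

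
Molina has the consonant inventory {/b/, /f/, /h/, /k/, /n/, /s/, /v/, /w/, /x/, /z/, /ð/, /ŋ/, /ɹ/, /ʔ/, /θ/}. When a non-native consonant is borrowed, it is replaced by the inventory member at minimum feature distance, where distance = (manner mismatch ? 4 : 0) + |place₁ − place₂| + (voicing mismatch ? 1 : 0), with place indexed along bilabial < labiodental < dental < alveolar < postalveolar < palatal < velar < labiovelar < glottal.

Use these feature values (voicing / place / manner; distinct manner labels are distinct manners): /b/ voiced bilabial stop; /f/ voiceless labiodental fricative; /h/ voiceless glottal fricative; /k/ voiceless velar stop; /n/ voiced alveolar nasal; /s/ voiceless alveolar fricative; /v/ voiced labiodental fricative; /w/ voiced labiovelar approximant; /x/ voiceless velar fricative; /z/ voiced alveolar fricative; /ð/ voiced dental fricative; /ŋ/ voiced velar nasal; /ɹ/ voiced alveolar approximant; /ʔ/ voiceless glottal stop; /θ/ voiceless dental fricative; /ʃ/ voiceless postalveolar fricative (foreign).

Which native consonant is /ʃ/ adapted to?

/s/ is closest: same manner (fricative), place distance 1 (postalveolar→alveolar), same voicing; total 1. Next closest is /x/ at distance 2.

s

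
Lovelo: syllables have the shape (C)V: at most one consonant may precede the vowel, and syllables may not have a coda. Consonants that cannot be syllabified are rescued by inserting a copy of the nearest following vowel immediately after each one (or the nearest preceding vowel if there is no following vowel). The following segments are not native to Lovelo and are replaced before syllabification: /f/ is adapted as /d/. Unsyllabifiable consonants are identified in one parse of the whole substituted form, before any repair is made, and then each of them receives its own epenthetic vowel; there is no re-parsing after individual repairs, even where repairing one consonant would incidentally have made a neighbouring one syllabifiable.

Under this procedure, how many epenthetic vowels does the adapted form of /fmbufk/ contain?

4

After substitution the input is /dmbudk/.
The unsyllabifiable consonants are /d/, /m/, /d/, /k/; each receives one epenthetic vowel.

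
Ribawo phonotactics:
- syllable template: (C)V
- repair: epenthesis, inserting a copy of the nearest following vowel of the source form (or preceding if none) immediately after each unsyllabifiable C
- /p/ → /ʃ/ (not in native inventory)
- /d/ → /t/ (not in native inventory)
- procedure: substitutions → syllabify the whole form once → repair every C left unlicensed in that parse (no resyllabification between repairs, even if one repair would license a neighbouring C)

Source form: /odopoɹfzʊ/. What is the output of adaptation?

Substitution: /d/ → /t/, /p/ → /ʃ/, giving /otoʃoɹfzʊ/.
Syllabifying with onset maximization leaves /ɹ/, /f/ stranded (no codas are permitted; onsets are limited to one consonant).
Epenthesis after each stranded consonant: /ɹ/ → /ɹʊ/, /f/ → /fʊ/.

otoʃoɹʊfʊzʊ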